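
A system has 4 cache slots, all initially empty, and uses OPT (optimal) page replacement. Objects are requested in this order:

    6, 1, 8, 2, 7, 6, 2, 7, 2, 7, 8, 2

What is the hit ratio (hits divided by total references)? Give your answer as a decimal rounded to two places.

0.58

6: miss, frames {6}
1: miss, frames {6,1}
8: miss, frames {6,1,8}
2: miss, frames {6,1,8,2}
7: miss, evict 1, frames {6,8,2,7}
6: hit
2: hit
7: hit
2: hit
7: hit
8: hit
2: hit
Hits: 7 of 12 references → 7/12 = 0.5833.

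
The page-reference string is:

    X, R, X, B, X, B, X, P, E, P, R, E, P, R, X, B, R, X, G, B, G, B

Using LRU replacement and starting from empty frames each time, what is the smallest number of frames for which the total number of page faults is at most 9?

f=1: 22 faults
f=2: 15 faults
f=3: 10 faults
f=4: 8 faults
f=5: 6 faults
f=6: 6 faults
Smallest f with faults ≤ 9 is 4.

4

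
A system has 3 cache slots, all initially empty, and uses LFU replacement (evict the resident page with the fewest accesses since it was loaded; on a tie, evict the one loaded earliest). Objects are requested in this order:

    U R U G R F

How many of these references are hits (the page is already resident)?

2

U → fault, frames (U)
R → fault, frames (U R)
U → hit
G → fault, frames (U R G)
R → hit
F → fault, evict G, frames (U R F)
Hits: 2.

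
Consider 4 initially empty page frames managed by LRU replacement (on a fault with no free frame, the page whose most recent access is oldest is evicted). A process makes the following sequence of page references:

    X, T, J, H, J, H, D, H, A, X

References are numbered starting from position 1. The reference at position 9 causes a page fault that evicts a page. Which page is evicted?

pos 1: X: fault, frames {X}
pos 2: T: fault, frames {X,T}
pos 3: J: fault, frames {X,T,J}
pos 4: H: fault, frames {X,T,J,H}
pos 5: J: hit
pos 6: H: hit
pos 7: D: fault, evict X, frames {T,J,H,D}
pos 8: H: hit
pos 9: A: fault, evict T, frames {J,D,H,A}
At position 9, page T is evicted.

T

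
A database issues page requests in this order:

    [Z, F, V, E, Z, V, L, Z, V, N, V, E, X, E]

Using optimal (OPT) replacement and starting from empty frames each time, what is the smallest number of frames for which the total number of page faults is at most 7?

f=1: 14 faults
f=2: 10 faults
f=3: 8 faults
f=4: 7 faults
f=5: 7 faults
f=6: 7 faults
f=7: 7 faults
Smallest f with faults ≤ 7 is 4.

4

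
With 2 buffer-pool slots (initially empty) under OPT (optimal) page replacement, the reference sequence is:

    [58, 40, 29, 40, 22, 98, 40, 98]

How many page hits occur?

58 -> miss, frames (58)
40 -> miss, frames (58 40)
29 -> miss, evict 58, frames (40 29)
40 -> hit
22 -> miss, evict 29, frames (40 22)
98 -> miss, evict 22, frames (40 98)
40 -> hit
98 -> hit
Hits: 3.

3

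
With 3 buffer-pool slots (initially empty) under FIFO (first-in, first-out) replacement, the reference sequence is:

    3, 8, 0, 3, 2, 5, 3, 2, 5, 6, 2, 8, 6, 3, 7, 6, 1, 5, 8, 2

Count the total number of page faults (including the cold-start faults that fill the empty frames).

3: miss, frames (3)
8: miss, frames (3 8)
0: miss, frames (3 8 0)
3: hit
2: miss, evict 3, frames (8 0 2)
5: miss, evict 8, frames (0 2 5)
3: miss, evict 0, frames (2 5 3)
2: hit
5: hit
6: miss, evict 2, frames (5 3 6)
2: miss, evict 5, frames (3 6 2)
8: miss, evict 3, frames (6 2 8)
6: hit
3: miss, evict 6, frames (2 8 3)
7: miss, evict 2, frames (8 3 7)
6: miss, evict 8, frames (3 7 6)
1: miss, evict 3, frames (7 6 1)
5: miss, evict 7, frames (6 1 5)
8: miss, evict 6, frames (1 5 8)
2: miss, evict 1, frames (5 8 2)
Page faults: 16.

16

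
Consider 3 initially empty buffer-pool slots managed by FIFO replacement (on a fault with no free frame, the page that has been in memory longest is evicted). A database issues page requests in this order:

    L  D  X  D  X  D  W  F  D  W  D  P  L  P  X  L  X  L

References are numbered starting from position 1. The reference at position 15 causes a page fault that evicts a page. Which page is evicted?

pos 1: L -> miss, frames [L]
pos 2: D -> miss, frames [L, D]
pos 3: X -> miss, frames [L, D, X]
pos 4: D -> hit
pos 5: X -> hit
pos 6: D -> hit
pos 7: W -> miss, evict L, frames [D, X, W]
pos 8: F -> miss, evict D, frames [X, W, F]
pos 9: D -> miss, evict X, frames [W, F, D]
pos 10: W -> hit
pos 11: D -> hit
pos 12: P -> miss, evict W, frames [F, D, P]
pos 13: L -> miss, evict F, frames [D, P, L]
pos 14: P -> hit
pos 15: X -> miss, evict D, frames [P, L, X]
At position 15, page D is evicted.

D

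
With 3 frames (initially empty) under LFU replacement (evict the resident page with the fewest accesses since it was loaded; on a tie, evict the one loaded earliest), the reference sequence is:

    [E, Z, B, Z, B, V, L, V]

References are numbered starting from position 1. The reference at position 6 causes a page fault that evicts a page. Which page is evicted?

E

pos 1: E: miss, frames {E}
pos 2: Z: miss, frames {E,Z}
pos 3: B: miss, frames {E,Z,B}
pos 4: Z: hit
pos 5: B: hit
pos 6: V: miss, evict E, frames {Z,B,V}
At position 6, page E is evicted.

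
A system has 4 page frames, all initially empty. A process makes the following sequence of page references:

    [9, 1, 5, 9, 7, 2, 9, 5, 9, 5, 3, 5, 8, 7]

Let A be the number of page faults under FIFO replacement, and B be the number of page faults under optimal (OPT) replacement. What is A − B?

3

Under FIFO: F F F . F F F . . . F F F F → 10 faults.
Under OPT: F F F . F F . . . . F . F . → 7 faults.
A − B = 10 − 7 = 3.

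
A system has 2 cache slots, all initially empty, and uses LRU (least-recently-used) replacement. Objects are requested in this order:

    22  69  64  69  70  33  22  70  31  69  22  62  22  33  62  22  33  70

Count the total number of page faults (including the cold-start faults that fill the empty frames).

22 -> miss, frames [22]
69 -> miss, frames [22, 69]
64 -> miss, evict 22, frames [69, 64]
69 -> hit
70 -> miss, evict 64, frames [69, 70]
33 -> miss, evict 69, frames [70, 33]
22 -> miss, evict 70, frames [33, 22]
70 -> miss, evict 33, frames [22, 70]
31 -> miss, evict 22, frames [70, 31]
69 -> miss, evict 70, frames [31, 69]
22 -> miss, evict 31, frames [69, 22]
62 -> miss, evict 69, frames [22, 62]
22 -> hit
33 -> miss, evict 62, frames [22, 33]
62 -> miss, evict 22, frames [33, 62]
22 -> miss, evict 33, frames [62, 22]
33 -> miss, evict 62, frames [22, 33]
70 -> miss, evict 22, frames [33, 70]
Page faults: 16.

16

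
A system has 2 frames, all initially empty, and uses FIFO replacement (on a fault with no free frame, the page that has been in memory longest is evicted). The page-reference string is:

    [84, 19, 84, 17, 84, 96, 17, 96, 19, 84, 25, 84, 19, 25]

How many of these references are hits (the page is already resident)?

84: fault, frames {84}
19: fault, frames {84,19}
84: hit
17: fault, evict 84, frames {19,17}
84: fault, evict 19, frames {17,84}
96: fault, evict 17, frames {84,96}
17: fault, evict 84, frames {96,17}
96: hit
19: fault, evict 96, frames {17,19}
84: fault, evict 17, frames {19,84}
25: fault, evict 19, frames {84,25}
84: hit
19: fault, evict 84, frames {25,19}
25: hit
Hits: 4.

4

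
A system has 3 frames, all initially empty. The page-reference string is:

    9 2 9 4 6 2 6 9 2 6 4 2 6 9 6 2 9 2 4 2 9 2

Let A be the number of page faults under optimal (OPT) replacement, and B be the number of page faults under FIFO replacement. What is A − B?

Under OPT: F F . F F . . . . . F . . F . . . . F . . . → 7 faults.
Under FIFO: F F . F F . . F F . F . F F . F . . F . . . → 11 faults.
A − B = 7 − 11 = -4.

-4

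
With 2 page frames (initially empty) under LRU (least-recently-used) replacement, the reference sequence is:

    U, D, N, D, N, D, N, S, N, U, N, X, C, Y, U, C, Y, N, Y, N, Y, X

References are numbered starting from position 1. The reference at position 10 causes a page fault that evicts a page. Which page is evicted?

S

pos 1: U: fault, frames {U}
pos 2: D: fault, frames {U,D}
pos 3: N: fault, evict U, frames {D,N}
pos 4: D: hit
pos 5: N: hit
pos 6: D: hit
pos 7: N: hit
pos 8: S: fault, evict D, frames {N,S}
pos 9: N: hit
pos 10: U: fault, evict S, frames {N,U}
At position 10, page S is evicted.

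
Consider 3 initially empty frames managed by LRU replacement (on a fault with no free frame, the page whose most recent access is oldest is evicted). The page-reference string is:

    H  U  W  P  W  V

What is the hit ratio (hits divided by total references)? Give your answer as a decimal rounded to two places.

H: fault, frames {H}
U: fault, frames {H,U}
W: fault, frames {H,U,W}
P: fault, evict H, frames {U,W,P}
W: hit
V: fault, evict U, frames {P,W,V}
Hits: 1 of 6 references → 1/6 = 0.1667.

0.17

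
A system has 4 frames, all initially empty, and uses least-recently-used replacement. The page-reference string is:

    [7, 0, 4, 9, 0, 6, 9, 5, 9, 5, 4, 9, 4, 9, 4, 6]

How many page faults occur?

7: fault, frames {7}
0: fault, frames {7,0}
4: fault, frames {7,0,4}
9: fault, frames {7,0,4,9}
0: hit
6: fault, evict 7, frames {4,9,0,6}
9: hit
5: fault, evict 4, frames {0,6,9,5}
9: hit
5: hit
4: fault, evict 0, frames {6,9,5,4}
9: hit
4: hit
9: hit
4: hit
6: hit
Page faults: 7.

7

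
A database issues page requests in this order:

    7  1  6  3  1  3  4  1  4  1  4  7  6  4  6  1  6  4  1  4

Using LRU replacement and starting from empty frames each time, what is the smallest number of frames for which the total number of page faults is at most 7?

4

f=1: 20 faults
f=2: 13 faults
f=3: 8 faults
f=4: 7 faults
f=5: 5 faults
Smallest f with faults ≤ 7 is 4.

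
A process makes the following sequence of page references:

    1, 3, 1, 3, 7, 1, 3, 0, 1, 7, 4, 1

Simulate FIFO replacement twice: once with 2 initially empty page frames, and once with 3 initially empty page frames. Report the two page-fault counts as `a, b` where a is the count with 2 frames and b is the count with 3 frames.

2 frames: F F . . F F F F F F F F → 10 faults.
3 frames: F F . . F . . F F . F . → 6 faults.
6 < 10: adding a frame reduced faults, as is typical.

10, 6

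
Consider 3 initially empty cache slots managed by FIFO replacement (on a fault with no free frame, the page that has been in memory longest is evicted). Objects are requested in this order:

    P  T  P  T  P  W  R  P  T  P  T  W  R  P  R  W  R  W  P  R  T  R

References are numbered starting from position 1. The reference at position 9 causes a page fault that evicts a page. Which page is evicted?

W

pos 1: P → fault, frames {P}
pos 2: T → fault, frames {P,T}
pos 3: P → hit
pos 4: T → hit
pos 5: P → hit
pos 6: W → fault, frames {P,T,W}
pos 7: R → fault, evict P, frames {T,W,R}
pos 8: P → fault, evict T, frames {W,R,P}
pos 9: T → fault, evict W, frames {R,P,T}
At position 9, page W is evicted.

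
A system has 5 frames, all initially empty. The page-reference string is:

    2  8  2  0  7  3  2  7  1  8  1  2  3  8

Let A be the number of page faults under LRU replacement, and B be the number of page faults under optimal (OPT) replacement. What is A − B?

Under LRU: F F . F F F . . F F . . . . → 7 faults.
Under OPT: F F . F F F . . F . . . . . → 6 faults.
A − B = 7 − 6 = 1.

1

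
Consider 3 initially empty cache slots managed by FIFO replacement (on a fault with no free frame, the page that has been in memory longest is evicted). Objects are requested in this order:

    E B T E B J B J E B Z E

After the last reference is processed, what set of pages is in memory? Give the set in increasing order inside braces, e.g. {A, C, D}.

E -> fault, frames (E)
B -> fault, frames (E B)
T -> fault, frames (E B T)
E -> hit
B -> hit
J -> fault, evict E, frames (B T J)
B -> hit
J -> hit
E -> fault, evict B, frames (T J E)
B -> fault, evict T, frames (J E B)
Z -> fault, evict J, frames (E B Z)
E -> hit

{B, E, Z}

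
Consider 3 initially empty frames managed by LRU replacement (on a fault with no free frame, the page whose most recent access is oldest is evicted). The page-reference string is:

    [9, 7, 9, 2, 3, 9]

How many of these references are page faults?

4

9 -> fault, frames {9}
7 -> fault, frames {9,7}
9 -> hit
2 -> fault, frames {7,9,2}
3 -> fault, evict 7, frames {9,2,3}
9 -> hit
Page faults: 4.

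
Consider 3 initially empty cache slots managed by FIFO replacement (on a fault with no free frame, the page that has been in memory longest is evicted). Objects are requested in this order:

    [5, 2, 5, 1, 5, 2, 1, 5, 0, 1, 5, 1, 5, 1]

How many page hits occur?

5 → miss, frames {5}
2 → miss, frames {5,2}
5 → hit
1 → miss, frames {5,2,1}
5 → hit
2 → hit
1 → hit
5 → hit
0 → miss, evict 5, frames {2,1,0}
1 → hit
5 → miss, evict 2, frames {1,0,5}
1 → hit
5 → hit
1 → hit
Hits: 9.

9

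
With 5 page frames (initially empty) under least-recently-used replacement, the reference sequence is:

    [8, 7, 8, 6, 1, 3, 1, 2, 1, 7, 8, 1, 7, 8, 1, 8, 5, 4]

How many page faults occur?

10

8 → fault, frames (8)
7 → fault, frames (8 7)
8 → hit
6 → fault, frames (7 8 6)
1 → fault, frames (7 8 6 1)
3 → fault, frames (7 8 6 1 3)
1 → hit
2 → fault, evict 7, frames (8 6 3 1 2)
1 → hit
7 → fault, evict 8, frames (6 3 2 1 7)
8 → fault, evict 6, frames (3 2 1 7 8)
1 → hit
7 → hit
8 → hit
1 → hit
8 → hit
5 → fault, evict 3, frames (2 7 1 8 5)
4 → fault, evict 2, frames (7 1 8 5 4)
Page faults: 10.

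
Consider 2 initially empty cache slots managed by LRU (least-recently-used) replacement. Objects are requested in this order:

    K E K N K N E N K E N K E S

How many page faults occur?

K -> fault, frames {K}
E -> fault, frames {K,E}
K -> hit
N -> fault, evict E, frames {K,N}
K -> hit
N -> hit
E -> fault, evict K, frames {N,E}
N -> hit
K -> fault, evict E, frames {N,K}
E -> fault, evict N, frames {K,E}
N -> fault, evict K, frames {E,N}
K -> fault, evict E, frames {N,K}
E -> fault, evict N, frames {K,E}
S -> fault, evict K, frames {E,S}
Page faults: 10.

10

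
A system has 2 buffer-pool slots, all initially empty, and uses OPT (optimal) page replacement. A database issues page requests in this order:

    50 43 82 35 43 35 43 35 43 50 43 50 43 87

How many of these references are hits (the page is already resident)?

8

50 -> miss, frames [50]
43 -> miss, frames [50, 43]
82 -> miss, evict 50, frames [43, 82]
35 -> miss, evict 82, frames [43, 35]
43 -> hit
35 -> hit
43 -> hit
35 -> hit
43 -> hit
50 -> miss, evict 35, frames [43, 50]
43 -> hit
50 -> hit
43 -> hit
87 -> miss, evict 50, frames [43, 87]
Hits: 8.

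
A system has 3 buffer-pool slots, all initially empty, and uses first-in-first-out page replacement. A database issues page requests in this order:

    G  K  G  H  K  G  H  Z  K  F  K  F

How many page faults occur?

6

G -> miss, frames {G}
K -> miss, frames {G,K}
G -> hit
H -> miss, frames {G,K,H}
K -> hit
G -> hit
H -> hit
Z -> miss, evict G, frames {K,H,Z}
K -> hit
F -> miss, evict K, frames {H,Z,F}
K -> miss, evict H, frames {Z,F,K}
F -> hit
Page faults: 6.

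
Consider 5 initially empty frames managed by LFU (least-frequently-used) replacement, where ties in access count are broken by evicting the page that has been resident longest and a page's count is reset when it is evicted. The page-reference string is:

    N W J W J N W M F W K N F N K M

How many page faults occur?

N → miss, frames {N}
W → miss, frames {N,W}
J → miss, frames {N,W,J}
W → hit
J → hit
N → hit
W → hit
M → miss, frames {N,W,J,M}
F → miss, frames {N,W,J,M,F}
W → hit
K → miss, evict M, frames {N,W,J,F,K}
N → hit
F → hit
N → hit
K → hit
M → miss, evict J, frames {N,W,F,K,M}
Page faults: 7.

7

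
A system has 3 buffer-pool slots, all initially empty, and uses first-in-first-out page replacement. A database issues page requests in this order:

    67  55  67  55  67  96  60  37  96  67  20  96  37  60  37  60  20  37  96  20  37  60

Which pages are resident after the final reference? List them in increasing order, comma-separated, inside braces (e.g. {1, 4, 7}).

67 -> miss, frames {67}
55 -> miss, frames {67,55}
67 -> hit
55 -> hit
67 -> hit
96 -> miss, frames {67,55,96}
60 -> miss, evict 67, frames {55,96,60}
37 -> miss, evict 55, frames {96,60,37}
96 -> hit
67 -> miss, evict 96, frames {60,37,67}
20 -> miss, evict 60, frames {37,67,20}
96 -> miss, evict 37, frames {67,20,96}
37 -> miss, evict 67, frames {20,96,37}
60 -> miss, evict 20, frames {96,37,60}
37 -> hit
60 -> hit
20 -> miss, evict 96, frames {37,60,20}
37 -> hit
96 -> miss, evict 37, frames {60,20,96}
20 -> hit
37 -> miss, evict 60, frames {20,96,37}
60 -> miss, evict 20, frames {96,37,60}

{37, 60, 96}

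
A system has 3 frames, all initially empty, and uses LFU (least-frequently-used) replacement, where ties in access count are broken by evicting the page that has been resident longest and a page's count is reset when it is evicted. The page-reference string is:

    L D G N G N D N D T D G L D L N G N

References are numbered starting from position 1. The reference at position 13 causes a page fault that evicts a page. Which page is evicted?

G

pos 1: L -> fault, frames [L]
pos 2: D -> fault, frames [L, D]
pos 3: G -> fault, frames [L, D, G]
pos 4: N -> fault, evict L, frames [D, G, N]
pos 5: G -> hit
pos 6: N -> hit
pos 7: D -> hit
pos 8: N -> hit
pos 9: D -> hit
pos 10: T -> fault, evict G, frames [D, N, T]
pos 11: D -> hit
pos 12: G -> fault, evict T, frames [D, N, G]
pos 13: L -> fault, evict G, frames [D, N, L]
At position 13, page G is evicted.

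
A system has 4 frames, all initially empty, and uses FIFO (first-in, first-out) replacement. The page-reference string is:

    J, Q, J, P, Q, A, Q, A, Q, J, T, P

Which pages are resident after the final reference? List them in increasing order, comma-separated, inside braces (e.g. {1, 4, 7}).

J: fault, frames (J)
Q: fault, frames (J Q)
J: hit
P: fault, frames (J Q P)
Q: hit
A: fault, frames (J Q P A)
Q: hit
A: hit
Q: hit
J: hit
T: fault, evict J, frames (Q P A T)
P: hit

{A, P, Q, T}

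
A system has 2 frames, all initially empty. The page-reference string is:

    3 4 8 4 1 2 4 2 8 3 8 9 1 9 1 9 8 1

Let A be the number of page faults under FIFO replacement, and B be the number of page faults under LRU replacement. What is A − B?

Under FIFO: F F F . F F F . F F . F F . . . F . → 11 faults.
Under LRU: F F F . F F F . F F . F F . . . F F → 12 faults.
A − B = 11 − 12 = -1.

-1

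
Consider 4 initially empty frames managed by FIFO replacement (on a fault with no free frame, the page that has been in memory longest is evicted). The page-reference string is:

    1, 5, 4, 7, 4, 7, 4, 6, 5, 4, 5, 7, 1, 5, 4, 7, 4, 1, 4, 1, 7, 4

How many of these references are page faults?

1: fault, frames [1]
5: fault, frames [1, 5]
4: fault, frames [1, 5, 4]
7: fault, frames [1, 5, 4, 7]
4: hit
7: hit
4: hit
6: fault, evict 1, frames [5, 4, 7, 6]
5: hit
4: hit
5: hit
7: hit
1: fault, evict 5, frames [4, 7, 6, 1]
5: fault, evict 4, frames [7, 6, 1, 5]
4: fault, evict 7, frames [6, 1, 5, 4]
7: fault, evict 6, frames [1, 5, 4, 7]
4: hit
1: hit
4: hit
1: hit
7: hit
4: hit
Page faults: 9.

9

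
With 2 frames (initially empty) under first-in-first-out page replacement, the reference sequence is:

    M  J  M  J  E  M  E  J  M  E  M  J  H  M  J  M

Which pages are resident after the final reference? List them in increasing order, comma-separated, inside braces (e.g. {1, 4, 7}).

M: miss, frames [M]
J: miss, frames [M, J]
M: hit
J: hit
E: miss, evict M, frames [J, E]
M: miss, evict J, frames [E, M]
E: hit
J: miss, evict E, frames [M, J]
M: hit
E: miss, evict M, frames [J, E]
M: miss, evict J, frames [E, M]
J: miss, evict E, frames [M, J]
H: miss, evict M, frames [J, H]
M: miss, evict J, frames [H, M]
J: miss, evict H, frames [M, J]
M: hit

{J, M}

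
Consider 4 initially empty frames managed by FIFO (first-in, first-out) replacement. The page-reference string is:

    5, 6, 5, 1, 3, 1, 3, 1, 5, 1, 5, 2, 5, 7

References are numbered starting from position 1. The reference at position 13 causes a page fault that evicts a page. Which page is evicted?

pos 1: 5: fault, frames (5)
pos 2: 6: fault, frames (5 6)
pos 3: 5: hit
pos 4: 1: fault, frames (5 6 1)
pos 5: 3: fault, frames (5 6 1 3)
pos 6: 1: hit
pos 7: 3: hit
pos 8: 1: hit
pos 9: 5: hit
pos 10: 1: hit
pos 11: 5: hit
pos 12: 2: fault, evict 5, frames (6 1 3 2)
pos 13: 5: fault, evict 6, frames (1 3 2 5)
At position 13, page 6 is evicted.

6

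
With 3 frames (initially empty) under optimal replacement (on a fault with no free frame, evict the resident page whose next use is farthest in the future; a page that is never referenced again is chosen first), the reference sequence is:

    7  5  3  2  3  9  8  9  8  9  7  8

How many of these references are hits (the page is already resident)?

7: miss, frames (7)
5: miss, frames (7 5)
3: miss, frames (7 5 3)
2: miss, evict 5, frames (7 3 2)
3: hit
9: miss, evict 2, frames (7 3 9)
8: miss, evict 3, frames (7 9 8)
9: hit
8: hit
9: hit
7: hit
8: hit
Hits: 6.

6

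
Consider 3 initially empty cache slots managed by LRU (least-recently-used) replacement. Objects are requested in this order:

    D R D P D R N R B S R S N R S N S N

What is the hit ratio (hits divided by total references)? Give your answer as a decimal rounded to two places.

0.61

D → miss, frames [D]
R → miss, frames [D, R]
D → hit
P → miss, frames [R, D, P]
D → hit
R → hit
N → miss, evict P, frames [D, R, N]
R → hit
B → miss, evict D, frames [N, R, B]
S → miss, evict N, frames [R, B, S]
R → hit
S → hit
N → miss, evict B, frames [R, S, N]
R → hit
S → hit
N → hit
S → hit
N → hit
Hits: 11 of 18 references → 11/18 = 0.6111.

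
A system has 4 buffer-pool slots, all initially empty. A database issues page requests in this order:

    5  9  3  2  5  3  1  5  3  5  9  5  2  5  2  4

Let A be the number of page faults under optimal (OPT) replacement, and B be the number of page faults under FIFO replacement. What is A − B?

-1

Under OPT: F F F F . . F . . . . . F . . F → 7 faults.
Under FIFO: F F F F . . F F . . F . . . . F → 8 faults.
A − B = 7 − 8 = -1.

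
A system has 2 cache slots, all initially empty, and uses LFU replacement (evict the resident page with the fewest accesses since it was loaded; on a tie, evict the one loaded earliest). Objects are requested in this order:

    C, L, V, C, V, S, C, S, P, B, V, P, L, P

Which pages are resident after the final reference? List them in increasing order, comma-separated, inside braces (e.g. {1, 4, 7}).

C → fault, frames [C]
L → fault, frames [C, L]
V → fault, evict C, frames [L, V]
C → fault, evict L, frames [V, C]
V → hit
S → fault, evict C, frames [V, S]
C → fault, evict S, frames [V, C]
S → fault, evict C, frames [V, S]
P → fault, evict S, frames [V, P]
B → fault, evict P, frames [V, B]
V → hit
P → fault, evict B, frames [V, P]
L → fault, evict P, frames [V, L]
P → fault, evict L, frames [V, P]

{P, V}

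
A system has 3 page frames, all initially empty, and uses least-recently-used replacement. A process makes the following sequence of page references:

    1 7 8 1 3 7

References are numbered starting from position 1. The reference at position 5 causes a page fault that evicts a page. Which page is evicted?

7

pos 1: 1 → fault, frames [1]
pos 2: 7 → fault, frames [1, 7]
pos 3: 8 → fault, frames [1, 7, 8]
pos 4: 1 → hit
pos 5: 3 → fault, evict 7, frames [8, 1, 3]
At position 5, page 7 is evicted.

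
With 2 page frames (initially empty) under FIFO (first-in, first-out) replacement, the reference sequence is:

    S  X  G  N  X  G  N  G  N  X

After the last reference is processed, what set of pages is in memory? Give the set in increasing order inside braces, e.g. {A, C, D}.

{N, X}

S: miss, frames (S)
X: miss, frames (S X)
G: miss, evict S, frames (X G)
N: miss, evict X, frames (G N)
X: miss, evict G, frames (N X)
G: miss, evict N, frames (X G)
N: miss, evict X, frames (G N)
G: hit
N: hit
X: miss, evict G, frames (N X)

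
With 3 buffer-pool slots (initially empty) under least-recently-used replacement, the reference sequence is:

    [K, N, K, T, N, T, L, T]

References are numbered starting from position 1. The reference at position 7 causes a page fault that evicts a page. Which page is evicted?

K

pos 1: K → fault, frames {K}
pos 2: N → fault, frames {K,N}
pos 3: K → hit
pos 4: T → fault, frames {N,K,T}
pos 5: N → hit
pos 6: T → hit
pos 7: L → fault, evict K, frames {N,T,L}
At position 7, page K is evicted.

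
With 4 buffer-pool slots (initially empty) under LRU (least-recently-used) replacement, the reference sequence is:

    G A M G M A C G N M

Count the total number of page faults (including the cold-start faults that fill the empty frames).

6

G: miss, frames {G}
A: miss, frames {G,A}
M: miss, frames {G,A,M}
G: hit
M: hit
A: hit
C: miss, frames {G,M,A,C}
G: hit
N: miss, evict M, frames {A,C,G,N}
M: miss, evict A, frames {C,G,N,M}
Page faults: 6.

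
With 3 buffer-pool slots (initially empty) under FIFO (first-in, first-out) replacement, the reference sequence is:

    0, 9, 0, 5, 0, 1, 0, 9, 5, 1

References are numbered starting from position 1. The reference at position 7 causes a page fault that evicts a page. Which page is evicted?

9

pos 1: 0 → fault, frames [0]
pos 2: 9 → fault, frames [0, 9]
pos 3: 0 → hit
pos 4: 5 → fault, frames [0, 9, 5]
pos 5: 0 → hit
pos 6: 1 → fault, evict 0, frames [9, 5, 1]
pos 7: 0 → fault, evict 9, frames [5, 1, 0]
At position 7, page 9 is evicted.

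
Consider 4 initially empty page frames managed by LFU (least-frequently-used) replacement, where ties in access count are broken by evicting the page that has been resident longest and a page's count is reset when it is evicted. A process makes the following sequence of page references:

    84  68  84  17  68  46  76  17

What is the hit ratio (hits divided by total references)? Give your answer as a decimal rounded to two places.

0.25

84 -> fault, frames [84]
68 -> fault, frames [84, 68]
84 -> hit
17 -> fault, frames [84, 68, 17]
68 -> hit
46 -> fault, frames [84, 68, 17, 46]
76 -> fault, evict 17, frames [84, 68, 46, 76]
17 -> fault, evict 46, frames [84, 68, 76, 17]
Hits: 2 of 8 references → 2/8 = 0.2500.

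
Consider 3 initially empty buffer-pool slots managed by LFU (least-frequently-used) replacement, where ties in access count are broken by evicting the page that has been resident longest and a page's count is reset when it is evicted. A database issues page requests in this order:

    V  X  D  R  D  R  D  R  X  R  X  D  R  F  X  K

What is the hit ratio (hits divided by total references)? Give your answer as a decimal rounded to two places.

0.56

V -> miss, frames {V}
X -> miss, frames {V,X}
D -> miss, frames {V,X,D}
R -> miss, evict V, frames {X,D,R}
D -> hit
R -> hit
D -> hit
R -> hit
X -> hit
R -> hit
X -> hit
D -> hit
R -> hit
F -> miss, evict X, frames {D,R,F}
X -> miss, evict F, frames {D,R,X}
K -> miss, evict X, frames {D,R,K}
Hits: 9 of 16 references → 9/16 = 0.5625.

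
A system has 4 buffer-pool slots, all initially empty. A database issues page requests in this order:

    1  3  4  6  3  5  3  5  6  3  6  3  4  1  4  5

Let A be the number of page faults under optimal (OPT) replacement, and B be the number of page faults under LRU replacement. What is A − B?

Under OPT: F F F F . F . . . . . . . F . . → 6 faults.
Under LRU: F F F F . F . . . . . . . F . F → 7 faults.
A − B = 6 − 7 = -1.

-1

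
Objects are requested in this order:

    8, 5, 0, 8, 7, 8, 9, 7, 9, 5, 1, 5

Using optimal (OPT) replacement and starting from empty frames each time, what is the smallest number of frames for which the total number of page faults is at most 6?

f=1: 12 faults
f=2: 7 faults
f=3: 6 faults
f=4: 6 faults
f=5: 6 faults
f=6: 6 faults
Smallest f with faults ≤ 6 is 3.

3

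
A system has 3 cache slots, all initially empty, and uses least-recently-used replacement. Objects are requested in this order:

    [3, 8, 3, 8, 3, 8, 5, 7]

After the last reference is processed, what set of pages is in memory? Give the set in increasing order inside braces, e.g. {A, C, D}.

{5, 7, 8}

3: fault, frames (3)
8: fault, frames (3 8)
3: hit
8: hit
3: hit
8: hit
5: fault, frames (3 8 5)
7: fault, evict 3, frames (8 5 7)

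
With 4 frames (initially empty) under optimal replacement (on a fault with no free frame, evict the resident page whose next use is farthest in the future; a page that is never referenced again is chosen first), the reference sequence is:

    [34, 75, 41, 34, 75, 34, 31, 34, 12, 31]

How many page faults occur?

34 → fault, frames {34}
75 → fault, frames {34,75}
41 → fault, frames {34,75,41}
34 → hit
75 → hit
34 → hit
31 → fault, frames {34,75,41,31}
34 → hit
12 → fault, evict 41, frames {34,75,31,12}
31 → hit
Page faults: 5.

5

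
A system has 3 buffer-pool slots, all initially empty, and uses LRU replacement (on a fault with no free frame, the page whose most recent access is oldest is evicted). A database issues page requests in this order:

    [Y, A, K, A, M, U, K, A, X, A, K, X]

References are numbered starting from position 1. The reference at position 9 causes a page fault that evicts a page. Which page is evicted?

U

pos 1: Y → fault, frames (Y)
pos 2: A → fault, frames (Y A)
pos 3: K → fault, frames (Y A K)
pos 4: A → hit
pos 5: M → fault, evict Y, frames (K A M)
pos 6: U → fault, evict K, frames (A M U)
pos 7: K → fault, evict A, frames (M U K)
pos 8: A → fault, evict M, frames (U K A)
pos 9: X → fault, evict U, frames (K A X)
At position 9, page U is evicted.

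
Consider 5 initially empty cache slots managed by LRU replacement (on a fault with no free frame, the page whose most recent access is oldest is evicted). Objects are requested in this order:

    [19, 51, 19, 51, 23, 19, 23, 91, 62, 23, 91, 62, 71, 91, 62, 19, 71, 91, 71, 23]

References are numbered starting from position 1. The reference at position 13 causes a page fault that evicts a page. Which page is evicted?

pos 1: 19: miss, frames (19)
pos 2: 51: miss, frames (19 51)
pos 3: 19: hit
pos 4: 51: hit
pos 5: 23: miss, frames (19 51 23)
pos 6: 19: hit
pos 7: 23: hit
pos 8: 91: miss, frames (51 19 23 91)
pos 9: 62: miss, frames (51 19 23 91 62)
pos 10: 23: hit
pos 11: 91: hit
pos 12: 62: hit
pos 13: 71: miss, evict 51, frames (19 23 91 62 71)
At position 13, page 51 is evicted.

51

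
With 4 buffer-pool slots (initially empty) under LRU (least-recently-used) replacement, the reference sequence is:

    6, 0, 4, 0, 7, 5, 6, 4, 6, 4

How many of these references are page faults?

7

6 -> miss, frames [6]
0 -> miss, frames [6, 0]
4 -> miss, frames [6, 0, 4]
0 -> hit
7 -> miss, frames [6, 4, 0, 7]
5 -> miss, evict 6, frames [4, 0, 7, 5]
6 -> miss, evict 4, frames [0, 7, 5, 6]
4 -> miss, evict 0, frames [7, 5, 6, 4]
6 -> hit
4 -> hit
Page faults: 7.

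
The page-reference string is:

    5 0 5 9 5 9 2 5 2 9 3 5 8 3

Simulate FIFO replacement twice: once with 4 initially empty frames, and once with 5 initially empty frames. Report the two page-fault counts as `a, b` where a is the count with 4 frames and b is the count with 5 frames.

4 frames: F F . F . . F . . . F F F . → 7 faults.
5 frames: F F . F . . F . . . F . F . → 6 faults.
6 < 7: adding a frame reduced faults, as is typical.

7, 6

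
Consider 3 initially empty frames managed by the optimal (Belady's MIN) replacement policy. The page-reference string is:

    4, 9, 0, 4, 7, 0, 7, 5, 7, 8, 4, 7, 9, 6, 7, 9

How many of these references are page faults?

8

4: miss, frames [4]
9: miss, frames [4, 9]
0: miss, frames [4, 9, 0]
4: hit
7: miss, evict 9, frames [4, 0, 7]
0: hit
7: hit
5: miss, evict 0, frames [4, 7, 5]
7: hit
8: miss, evict 5, frames [4, 7, 8]
4: hit
7: hit
9: miss, evict 8, frames [4, 7, 9]
6: miss, evict 4, frames [7, 9, 6]
7: hit
9: hit
Page faults: 8.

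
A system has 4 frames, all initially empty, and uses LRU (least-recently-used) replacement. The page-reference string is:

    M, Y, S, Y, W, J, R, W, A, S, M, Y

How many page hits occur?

2

M -> miss, frames (M)
Y -> miss, frames (M Y)
S -> miss, frames (M Y S)
Y -> hit
W -> miss, frames (M S Y W)
J -> miss, evict M, frames (S Y W J)
R -> miss, evict S, frames (Y W J R)
W -> hit
A -> miss, evict Y, frames (J R W A)
S -> miss, evict J, frames (R W A S)
M -> miss, evict R, frames (W A S M)
Y -> miss, evict W, frames (A S M Y)
Hits: 2.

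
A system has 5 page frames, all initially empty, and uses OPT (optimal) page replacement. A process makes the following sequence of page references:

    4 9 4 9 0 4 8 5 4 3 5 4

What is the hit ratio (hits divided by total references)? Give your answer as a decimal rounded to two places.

4 → miss, frames [4]
9 → miss, frames [4, 9]
4 → hit
9 → hit
0 → miss, frames [4, 9, 0]
4 → hit
8 → miss, frames [4, 9, 0, 8]
5 → miss, frames [4, 9, 0, 8, 5]
4 → hit
3 → miss, evict 8, frames [4, 9, 0, 5, 3]
5 → hit
4 → hit
Hits: 6 of 12 references → 6/12 = 0.5000.

0.50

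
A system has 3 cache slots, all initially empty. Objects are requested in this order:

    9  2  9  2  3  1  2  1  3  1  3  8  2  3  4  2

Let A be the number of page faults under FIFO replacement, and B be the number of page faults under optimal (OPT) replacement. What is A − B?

2

Under FIFO: F F . . F F . . . . . F F F F . → 8 faults.
Under OPT: F F . . F F . . . . . F . . F . → 6 faults.
A − B = 8 − 6 = 2.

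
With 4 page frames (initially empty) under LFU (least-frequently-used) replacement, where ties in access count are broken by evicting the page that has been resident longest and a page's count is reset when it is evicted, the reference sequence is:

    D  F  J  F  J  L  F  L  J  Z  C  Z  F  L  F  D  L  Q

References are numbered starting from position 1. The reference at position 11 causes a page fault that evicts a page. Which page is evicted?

Z

pos 1: D → fault, frames {D}
pos 2: F → fault, frames {D,F}
pos 3: J → fault, frames {D,F,J}
pos 4: F → hit
pos 5: J → hit
pos 6: L → fault, frames {D,F,J,L}
pos 7: F → hit
pos 8: L → hit
pos 9: J → hit
pos 10: Z → fault, evict D, frames {F,J,L,Z}
pos 11: C → fault, evict Z, frames {F,J,L,C}
At position 11, page Z is evicted.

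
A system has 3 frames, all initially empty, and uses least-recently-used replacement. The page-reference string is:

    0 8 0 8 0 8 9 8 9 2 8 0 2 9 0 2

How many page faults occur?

6

0 -> fault, frames {0}
8 -> fault, frames {0,8}
0 -> hit
8 -> hit
0 -> hit
8 -> hit
9 -> fault, frames {0,8,9}
8 -> hit
9 -> hit
2 -> fault, evict 0, frames {8,9,2}
8 -> hit
0 -> fault, evict 9, frames {2,8,0}
2 -> hit
9 -> fault, evict 8, frames {0,2,9}
0 -> hit
2 -> hit
Page faults: 6.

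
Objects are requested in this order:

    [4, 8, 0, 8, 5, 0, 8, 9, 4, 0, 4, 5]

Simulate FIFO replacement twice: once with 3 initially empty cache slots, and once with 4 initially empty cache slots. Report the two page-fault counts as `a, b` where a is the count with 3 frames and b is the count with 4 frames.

3 frames: F F F . F . . F F F . F → 8 faults.
4 frames: F F F . F . . F F . . . → 6 faults.
6 < 8: adding a frame reduced faults, as is typical.

8, 6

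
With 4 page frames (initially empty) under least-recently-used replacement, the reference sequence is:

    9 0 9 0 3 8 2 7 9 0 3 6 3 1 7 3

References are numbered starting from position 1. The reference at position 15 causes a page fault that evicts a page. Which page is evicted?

0

pos 1: 9 -> miss, frames (9)
pos 2: 0 -> miss, frames (9 0)
pos 3: 9 -> hit
pos 4: 0 -> hit
pos 5: 3 -> miss, frames (9 0 3)
pos 6: 8 -> miss, frames (9 0 3 8)
pos 7: 2 -> miss, evict 9, frames (0 3 8 2)
pos 8: 7 -> miss, evict 0, frames (3 8 2 7)
pos 9: 9 -> miss, evict 3, frames (8 2 7 9)
pos 10: 0 -> miss, evict 8, frames (2 7 9 0)
pos 11: 3 -> miss, evict 2, frames (7 9 0 3)
pos 12: 6 -> miss, evict 7, frames (9 0 3 6)
pos 13: 3 -> hit
pos 14: 1 -> miss, evict 9, frames (0 6 3 1)
pos 15: 7 -> miss, evict 0, frames (6 3 1 7)
At position 15, page 0 is evicted.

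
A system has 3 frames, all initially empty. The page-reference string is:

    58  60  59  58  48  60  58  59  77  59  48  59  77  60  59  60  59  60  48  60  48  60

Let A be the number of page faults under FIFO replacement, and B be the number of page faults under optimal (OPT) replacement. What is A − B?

2

Under FIFO: F F F . F . F . F F F . . F . . . . . . . . → 9 faults.
Under OPT: F F F . F . . F F . . . . F . . . . . . . . → 7 faults.
A − B = 9 − 7 = 2.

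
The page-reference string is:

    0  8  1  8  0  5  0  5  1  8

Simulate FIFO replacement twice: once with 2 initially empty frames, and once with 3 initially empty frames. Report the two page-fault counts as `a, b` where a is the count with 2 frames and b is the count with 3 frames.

7, 6

2 frames: F F F . F F . . F F → 7 faults.
3 frames: F F F . . F F . . F → 6 faults.
6 < 7: adding a frame reduced faults, as is typical.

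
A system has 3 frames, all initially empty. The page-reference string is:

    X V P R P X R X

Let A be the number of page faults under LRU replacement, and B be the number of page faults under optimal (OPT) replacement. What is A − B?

Under LRU: F F F F . F . . → 5 faults.
Under OPT: F F F F . . . . → 4 faults.
A − B = 5 − 4 = 1.

1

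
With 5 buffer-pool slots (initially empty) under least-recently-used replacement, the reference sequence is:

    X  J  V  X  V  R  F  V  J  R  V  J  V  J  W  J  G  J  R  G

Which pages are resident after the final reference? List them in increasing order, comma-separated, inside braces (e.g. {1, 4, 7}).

{G, J, R, V, W}

X -> fault, frames (X)
J -> fault, frames (X J)
V -> fault, frames (X J V)
X -> hit
V -> hit
R -> fault, frames (J X V R)
F -> fault, frames (J X V R F)
V -> hit
J -> hit
R -> hit
V -> hit
J -> hit
V -> hit
J -> hit
W -> fault, evict X, frames (F R V J W)
J -> hit
G -> fault, evict F, frames (R V W J G)
J -> hit
R -> hit
G -> hit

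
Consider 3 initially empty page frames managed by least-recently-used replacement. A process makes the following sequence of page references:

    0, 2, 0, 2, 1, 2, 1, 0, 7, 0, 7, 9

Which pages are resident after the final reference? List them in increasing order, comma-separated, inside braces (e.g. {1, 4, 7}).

0 → fault, frames {0}
2 → fault, frames {0,2}
0 → hit
2 → hit
1 → fault, frames {0,2,1}
2 → hit
1 → hit
0 → hit
7 → fault, evict 2, frames {1,0,7}
0 → hit
7 → hit
9 → fault, evict 1, frames {0,7,9}

{0, 7, 9}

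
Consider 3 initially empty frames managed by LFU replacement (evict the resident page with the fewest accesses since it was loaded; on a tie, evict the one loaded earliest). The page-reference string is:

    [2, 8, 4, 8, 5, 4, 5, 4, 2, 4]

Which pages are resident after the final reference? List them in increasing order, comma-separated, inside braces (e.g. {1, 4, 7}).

2 → fault, frames {2}
8 → fault, frames {2,8}
4 → fault, frames {2,8,4}
8 → hit
5 → fault, evict 2, frames {8,4,5}
4 → hit
5 → hit
4 → hit
2 → fault, evict 8, frames {4,5,2}
4 → hit

{2, 4, 5}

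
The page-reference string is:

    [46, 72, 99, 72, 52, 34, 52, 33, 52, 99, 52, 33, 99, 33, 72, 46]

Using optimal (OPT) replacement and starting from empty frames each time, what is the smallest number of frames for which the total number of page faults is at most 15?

f=1: 16 faults
f=2: 10 faults
f=3: 8 faults
f=4: 7 faults
f=5: 6 faults
f=6: 6 faults
Smallest f with faults ≤ 15 is 2.

2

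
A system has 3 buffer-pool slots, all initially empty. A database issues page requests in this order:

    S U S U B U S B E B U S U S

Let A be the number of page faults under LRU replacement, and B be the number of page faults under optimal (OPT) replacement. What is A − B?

1

Under LRU: F F . . F . . . F . F F . . → 6 faults.
Under OPT: F F . . F . . . F . . F . . → 5 faults.
A − B = 6 − 5 = 1.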